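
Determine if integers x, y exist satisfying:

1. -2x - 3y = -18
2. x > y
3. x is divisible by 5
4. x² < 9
No

A contradictory subset is {-2x - 3y = -18, x > y, x² < 9}. No integer assignment can satisfy these jointly:

  - -2x - 3y = -18: is a linear equation tying the variables together
  - x > y: bounds one variable relative to another variable
  - x² < 9: restricts x to |x| ≤ 2

Propagating the comparison: y < x and x ≤ 2 give y ≤ 1. Range argument: with x ∈ [-2, 2], y ∈ [−∞, 1], the left side of the equation is at least -7, but the right side is -18 < -7. No integer solution exists.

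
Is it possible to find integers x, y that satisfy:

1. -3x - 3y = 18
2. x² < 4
Yes

Take x = 0, y = -6. Substituting into each constraint:
  (1) -3(0) - 3(-6) = 18 ✓
  (2) x² = (0)² = 0, and 0 < 4 ✓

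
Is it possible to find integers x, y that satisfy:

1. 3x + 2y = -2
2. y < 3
Yes

Take x = 0, y = -1. Substituting into each constraint:
  (1) 3(0) + 2(-1) = -2 ✓
  (2) -1 < 3 ✓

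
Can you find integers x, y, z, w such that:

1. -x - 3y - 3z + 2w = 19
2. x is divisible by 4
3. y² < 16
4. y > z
Yes

Take x = 0, y = 1, z = 0, w = 11. Substituting into each constraint:
  (1) 0 - 3(1) - 3(0) + 2(11) = 19 ✓
  (2) 0 = 4 × 0, remainder 0 ✓
  (3) y² = (1)² = 1, and 1 < 16 ✓
  (4) 1 > 0 ✓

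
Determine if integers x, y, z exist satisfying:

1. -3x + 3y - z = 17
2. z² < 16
Yes

Take x = -6, y = 0, z = 1. Substituting into each constraint:
  (1) -3(-6) + 3(0) + (-1) = 17 ✓
  (2) z² = (1)² = 1, and 1 < 16 ✓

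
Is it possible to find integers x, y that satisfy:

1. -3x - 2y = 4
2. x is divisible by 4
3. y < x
Yes

Take x = 0, y = -2. Substituting into each constraint:
  (1) -3(0) - 2(-2) = 4 ✓
  (2) 0 = 4 × 0, remainder 0 ✓
  (3) -2 < 0 ✓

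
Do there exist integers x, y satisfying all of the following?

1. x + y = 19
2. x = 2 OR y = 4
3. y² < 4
No

The full constraint system is jointly infeasible over the integers. Each constraint and what it forces:

  - x + y = 19: is a linear equation tying the variables together
  - x = 2 OR y = 4: forces a choice: either x = 2 or y = 4
  - y² < 4: restricts y to |y| ≤ 1

Split on the disjunction (x = 2 OR y = 4):
  • If x = 2: the equation forces y = 17, but y² < 4 requires |y| ≤ 1.
  • If y = 4: this contradicts y² < 4, which requires |y| ≤ 1.
Both branches are infeasible, so the system has no integer solution.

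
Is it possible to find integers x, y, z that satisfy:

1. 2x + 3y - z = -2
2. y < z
Yes

Take x = 2, y = -2, z = 0. Substituting into each constraint:
  (1) 2(2) + 3(-2) + 0 = -2 ✓
  (2) -2 < 0 ✓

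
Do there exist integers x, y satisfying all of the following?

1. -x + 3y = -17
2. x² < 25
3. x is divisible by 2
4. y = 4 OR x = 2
Yes

Take x = 2, y = -5. Substituting into each constraint:
  (1) (-2) + 3(-5) = -17 ✓
  (2) x² = (2)² = 4, and 4 < 25 ✓
  (3) 2 = 2 × 1, remainder 0 ✓
  (4) x = 2, target 2 ✓ (second branch holds)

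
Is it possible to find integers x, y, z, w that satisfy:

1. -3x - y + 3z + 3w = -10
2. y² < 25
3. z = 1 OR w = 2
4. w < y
Yes

Take x = 0, y = 4, z = -4, w = 2. Substituting into each constraint:
  (1) -3(0) + (-4) + 3(-4) + 3(2) = -10 ✓
  (2) y² = (4)² = 16, and 16 < 25 ✓
  (3) w = 2, target 2 ✓ (second branch holds)
  (4) 2 < 4 ✓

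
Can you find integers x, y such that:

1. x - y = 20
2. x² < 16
Yes

Take x = 0, y = -20. Substituting into each constraint:
  (1) 0 + 20 = 20 ✓
  (2) x² = (0)² = 0, and 0 < 16 ✓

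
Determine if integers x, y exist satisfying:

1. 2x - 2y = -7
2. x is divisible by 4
No

Even the single constraint (2x - 2y = -7) is infeasible over the integers.

  - 2x - 2y = -7: every term on the left is divisible by 2, so the LHS ≡ 0 (mod 2), but the RHS -7 is not — no integer solution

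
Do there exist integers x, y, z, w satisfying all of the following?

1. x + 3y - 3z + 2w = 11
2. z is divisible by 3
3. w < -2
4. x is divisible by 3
Yes

Take x = 0, y = 7, z = 0, w = -5. Substituting into each constraint:
  (1) 0 + 3(7) - 3(0) + 2(-5) = 11 ✓
  (2) 0 = 3 × 0, remainder 0 ✓
  (3) -5 < -2 ✓
  (4) 0 = 3 × 0, remainder 0 ✓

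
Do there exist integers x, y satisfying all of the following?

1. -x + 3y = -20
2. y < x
Yes

Take x = -7, y = -9. Substituting into each constraint:
  (1) 7 + 3(-9) = -20 ✓
  (2) -9 < -7 ✓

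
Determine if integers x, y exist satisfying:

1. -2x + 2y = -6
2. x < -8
Yes

Take x = -9, y = -12. Substituting into each constraint:
  (1) -2(-9) + 2(-12) = -6 ✓
  (2) -9 < -8 ✓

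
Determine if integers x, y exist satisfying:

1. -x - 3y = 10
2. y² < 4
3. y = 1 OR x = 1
Yes

Take x = -13, y = 1. Substituting into each constraint:
  (1) 13 - 3(1) = 10 ✓
  (2) y² = (1)² = 1, and 1 < 4 ✓
  (3) y = 1, target 1 ✓ (first branch holds)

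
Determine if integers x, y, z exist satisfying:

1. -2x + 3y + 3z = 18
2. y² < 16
Yes

Take x = -9, y = 0, z = 0. Substituting into each constraint:
  (1) -2(-9) + 3(0) + 3(0) = 18 ✓
  (2) y² = (0)² = 0, and 0 < 16 ✓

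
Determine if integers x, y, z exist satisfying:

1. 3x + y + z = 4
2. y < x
Yes

Take x = 1, y = 0, z = 1. Substituting into each constraint:
  (1) 3(1) + 0 + 1 = 4 ✓
  (2) 0 < 1 ✓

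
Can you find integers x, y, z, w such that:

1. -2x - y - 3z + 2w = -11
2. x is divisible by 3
Yes

Take x = 0, y = 11, z = 0, w = 0. Substituting into each constraint:
  (1) -2(0) + (-11) - 3(0) + 2(0) = -11 ✓
  (2) 0 = 3 × 0, remainder 0 ✓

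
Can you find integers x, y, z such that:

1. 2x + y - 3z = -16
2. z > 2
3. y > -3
Yes

Take x = 0, y = 2, z = 6. Substituting into each constraint:
  (1) 2(0) + 2 - 3(6) = -16 ✓
  (2) 6 > 2 ✓
  (3) 2 > -3 ✓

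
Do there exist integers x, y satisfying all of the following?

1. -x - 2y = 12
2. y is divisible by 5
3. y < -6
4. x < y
No

A contradictory subset is {-x - 2y = 12, y < -6, x < y}. No integer assignment can satisfy these jointly:

  - -x - 2y = 12: is a linear equation tying the variables together
  - y < -6: bounds one variable relative to a constant
  - x < y: bounds one variable relative to another variable

Propagating the comparison: x < y and y ≤ -7 give x ≤ -8. Range argument: with x ∈ [−∞, -8], y ∈ [−∞, -7], the left side of the equation is at least 22, but the right side is 12 < 22. No integer solution exists.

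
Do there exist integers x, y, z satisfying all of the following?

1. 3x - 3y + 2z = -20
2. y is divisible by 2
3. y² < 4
Yes

Take x = -8, y = 0, z = 2. Substituting into each constraint:
  (1) 3(-8) - 3(0) + 2(2) = -20 ✓
  (2) 0 = 2 × 0, remainder 0 ✓
  (3) y² = (0)² = 0, and 0 < 4 ✓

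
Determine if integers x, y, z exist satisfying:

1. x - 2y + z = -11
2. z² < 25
Yes

Take x = 0, y = 6, z = 1. Substituting into each constraint:
  (1) 0 - 2(6) + 1 = -11 ✓
  (2) z² = (1)² = 1, and 1 < 25 ✓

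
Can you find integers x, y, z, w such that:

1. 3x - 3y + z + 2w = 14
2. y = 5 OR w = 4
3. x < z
Yes

Take x = 0, y = 5, z = 1, w = 14. Substituting into each constraint:
  (1) 3(0) - 3(5) + 1 + 2(14) = 14 ✓
  (2) y = 5, target 5 ✓ (first branch holds)
  (3) 0 < 1 ✓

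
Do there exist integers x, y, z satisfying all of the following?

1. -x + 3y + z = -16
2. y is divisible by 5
Yes

Take x = 0, y = 0, z = -16. Substituting into each constraint:
  (1) 0 + 3(0) + (-16) = -16 ✓
  (2) 0 = 5 × 0, remainder 0 ✓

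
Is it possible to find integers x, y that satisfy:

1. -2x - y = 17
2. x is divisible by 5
Yes

Take x = 0, y = -17. Substituting into each constraint:
  (1) -2(0) + 17 = 17 ✓
  (2) 0 = 5 × 0, remainder 0 ✓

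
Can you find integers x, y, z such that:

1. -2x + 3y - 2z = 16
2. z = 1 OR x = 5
Yes

Take x = 5, y = 0, z = -13. Substituting into each constraint:
  (1) -2(5) + 3(0) - 2(-13) = 16 ✓
  (2) x = 5, target 5 ✓ (second branch holds)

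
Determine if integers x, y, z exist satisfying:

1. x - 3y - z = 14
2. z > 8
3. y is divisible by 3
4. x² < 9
Yes

Take x = 2, y = -9, z = 15. Substituting into each constraint:
  (1) 2 - 3(-9) + (-15) = 14 ✓
  (2) 15 > 8 ✓
  (3) -9 = 3 × -3, remainder 0 ✓
  (4) x² = (2)² = 4, and 4 < 9 ✓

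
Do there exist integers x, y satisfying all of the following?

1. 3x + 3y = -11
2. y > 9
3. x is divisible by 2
No

Even the single constraint (3x + 3y = -11) is infeasible over the integers.

  - 3x + 3y = -11: every term on the left is divisible by 3, so the LHS ≡ 0 (mod 3), but the RHS -11 is not — no integer solution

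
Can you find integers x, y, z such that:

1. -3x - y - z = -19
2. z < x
Yes

Take x = 0, y = 20, z = -1. Substituting into each constraint:
  (1) -3(0) + (-20) + 1 = -19 ✓
  (2) -1 < 0 ✓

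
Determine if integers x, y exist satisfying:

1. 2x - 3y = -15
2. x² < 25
Yes

Take x = 0, y = 5. Substituting into each constraint:
  (1) 2(0) - 3(5) = -15 ✓
  (2) x² = (0)² = 0, and 0 < 25 ✓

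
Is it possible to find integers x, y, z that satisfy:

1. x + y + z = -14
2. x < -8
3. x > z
Yes

Take x = -9, y = 5, z = -10. Substituting into each constraint:
  (1) (-9) + 5 + (-10) = -14 ✓
  (2) -9 < -8 ✓
  (3) -9 > -10 ✓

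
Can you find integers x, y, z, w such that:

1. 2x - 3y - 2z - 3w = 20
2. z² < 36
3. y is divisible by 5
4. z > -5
Yes

Take x = 6, y = 0, z = -4, w = 0. Substituting into each constraint:
  (1) 2(6) - 3(0) - 2(-4) - 3(0) = 20 ✓
  (2) z² = (-4)² = 16, and 16 < 36 ✓
  (3) 0 = 5 × 0, remainder 0 ✓
  (4) -4 > -5 ✓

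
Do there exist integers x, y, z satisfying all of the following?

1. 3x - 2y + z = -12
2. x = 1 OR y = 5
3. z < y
Yes

Take x = 1, y = 14, z = 13. Substituting into each constraint:
  (1) 3(1) - 2(14) + 13 = -12 ✓
  (2) x = 1, target 1 ✓ (first branch holds)
  (3) 13 < 14 ✓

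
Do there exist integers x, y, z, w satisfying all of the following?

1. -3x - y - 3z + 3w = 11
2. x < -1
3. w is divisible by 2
Yes

Take x = -4, y = 1, z = 0, w = 0. Substituting into each constraint:
  (1) -3(-4) + (-1) - 3(0) + 3(0) = 11 ✓
  (2) -4 < -1 ✓
  (3) 0 = 2 × 0, remainder 0 ✓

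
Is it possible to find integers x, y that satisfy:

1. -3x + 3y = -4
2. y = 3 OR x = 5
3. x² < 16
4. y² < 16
No

Even the single constraint (-3x + 3y = -4) is infeasible over the integers.

  - -3x + 3y = -4: every term on the left is divisible by 3, so the LHS ≡ 0 (mod 3), but the RHS -4 is not — no integer solution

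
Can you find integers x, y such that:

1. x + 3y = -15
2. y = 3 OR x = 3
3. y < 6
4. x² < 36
Yes

Take x = 3, y = -6. Substituting into each constraint:
  (1) 3 + 3(-6) = -15 ✓
  (2) x = 3, target 3 ✓ (second branch holds)
  (3) -6 < 6 ✓
  (4) x² = (3)² = 9, and 9 < 36 ✓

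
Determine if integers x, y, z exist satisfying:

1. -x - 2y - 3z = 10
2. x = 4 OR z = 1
Yes

Take x = 4, y = 2, z = -6. Substituting into each constraint:
  (1) (-4) - 2(2) - 3(-6) = 10 ✓
  (2) x = 4, target 4 ✓ (first branch holds)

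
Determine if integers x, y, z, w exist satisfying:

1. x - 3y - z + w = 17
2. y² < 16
Yes

Take x = 0, y = 0, z = -17, w = 0. Substituting into each constraint:
  (1) 0 - 3(0) + 17 + 0 = 17 ✓
  (2) y² = (0)² = 0, and 0 < 16 ✓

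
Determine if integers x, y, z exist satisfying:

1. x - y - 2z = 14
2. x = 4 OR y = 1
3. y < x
Yes

Take x = 3, y = 1, z = -6. Substituting into each constraint:
  (1) 3 + (-1) - 2(-6) = 14 ✓
  (2) y = 1, target 1 ✓ (second branch holds)
  (3) 1 < 3 ✓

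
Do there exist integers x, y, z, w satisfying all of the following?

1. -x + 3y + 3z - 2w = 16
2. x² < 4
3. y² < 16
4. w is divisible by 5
Yes

Take x = 0, y = 2, z = -10, w = -20. Substituting into each constraint:
  (1) 0 + 3(2) + 3(-10) - 2(-20) = 16 ✓
  (2) x² = (0)² = 0, and 0 < 4 ✓
  (3) y² = (2)² = 4, and 4 < 16 ✓
  (4) -20 = 5 × -4, remainder 0 ✓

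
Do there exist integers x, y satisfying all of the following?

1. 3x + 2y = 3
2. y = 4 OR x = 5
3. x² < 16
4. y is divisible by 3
No

A contradictory subset is {3x + 2y = 3, y = 4 OR x = 5, x² < 16}. No integer assignment can satisfy these jointly:

  - 3x + 2y = 3: is a linear equation tying the variables together
  - y = 4 OR x = 5: forces a choice: either y = 4 or x = 5
  - x² < 16: restricts x to |x| ≤ 3

Split on the disjunction (y = 4 OR x = 5):
  • If y = 4: with y = 4, every remaining term of the linear equation is divisible by 3, so the left side is ≡ 0 (mod 3); but the right side -5 ≡ 1 (mod 3). No integers can satisfy it.
  • If x = 5: this contradicts x² < 16, which requires |x| ≤ 3.
Both branches are infeasible, so the system has no integer solution.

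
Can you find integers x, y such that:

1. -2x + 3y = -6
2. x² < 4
Yes

Take x = 0, y = -2. Substituting into each constraint:
  (1) -2(0) + 3(-2) = -6 ✓
  (2) x² = (0)² = 0, and 0 < 4 ✓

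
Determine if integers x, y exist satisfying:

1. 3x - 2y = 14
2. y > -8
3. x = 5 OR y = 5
Yes

Take x = 8, y = 5. Substituting into each constraint:
  (1) 3(8) - 2(5) = 14 ✓
  (2) 5 > -8 ✓
  (3) y = 5, target 5 ✓ (second branch holds)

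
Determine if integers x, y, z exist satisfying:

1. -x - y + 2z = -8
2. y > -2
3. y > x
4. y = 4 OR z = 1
Yes

Take x = 4, y = 6, z = 1. Substituting into each constraint:
  (1) (-4) + (-6) + 2(1) = -8 ✓
  (2) 6 > -2 ✓
  (3) 6 > 4 ✓
  (4) z = 1, target 1 ✓ (second branch holds)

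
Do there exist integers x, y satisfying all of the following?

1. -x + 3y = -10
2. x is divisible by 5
Yes

Take x = 25, y = 5. Substituting into each constraint:
  (1) (-25) + 3(5) = -10 ✓
  (2) 25 = 5 × 5, remainder 0 ✓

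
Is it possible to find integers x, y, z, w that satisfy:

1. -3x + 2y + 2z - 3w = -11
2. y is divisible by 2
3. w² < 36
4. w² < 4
Yes

Take x = 1, y = 0, z = -4, w = 0. Substituting into each constraint:
  (1) -3(1) + 2(0) + 2(-4) - 3(0) = -11 ✓
  (2) 0 = 2 × 0, remainder 0 ✓
  (3) w² = (0)² = 0, and 0 < 36 ✓
  (4) w² = (0)² = 0, and 0 < 4 ✓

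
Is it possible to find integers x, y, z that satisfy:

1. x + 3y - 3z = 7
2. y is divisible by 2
Yes

Take x = 1, y = 0, z = -2. Substituting into each constraint:
  (1) 1 + 3(0) - 3(-2) = 7 ✓
  (2) 0 = 2 × 0, remainder 0 ✓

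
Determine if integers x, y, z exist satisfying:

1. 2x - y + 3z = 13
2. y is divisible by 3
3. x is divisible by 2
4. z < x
Yes

Take x = 2, y = -6, z = 1. Substituting into each constraint:
  (1) 2(2) + 6 + 3(1) = 13 ✓
  (2) -6 = 3 × -2, remainder 0 ✓
  (3) 2 = 2 × 1, remainder 0 ✓
  (4) 1 < 2 ✓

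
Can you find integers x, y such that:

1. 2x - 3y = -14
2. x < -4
Yes

Take x = -7, y = 0. Substituting into each constraint:
  (1) 2(-7) - 3(0) = -14 ✓
  (2) -7 < -4 ✓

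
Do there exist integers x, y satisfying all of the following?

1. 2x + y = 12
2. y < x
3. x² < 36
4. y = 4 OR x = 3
No

A contradictory subset is {2x + y = 12, y < x, y = 4 OR x = 3}. No integer assignment can satisfy these jointly:

  - 2x + y = 12: is a linear equation tying the variables together
  - y < x: bounds one variable relative to another variable
  - y = 4 OR x = 3: forces a choice: either y = 4 or x = 3

Split on the disjunction (y = 4 OR x = 3):
  • If y = 4: the equation forces x = 4, giving (y, x) = (4, 4), which violates x > y.
  • If x = 3: the equation forces y = 6, giving (x, y) = (3, 6), which violates x > y.
Both branches are infeasible, so the system has no integer solution.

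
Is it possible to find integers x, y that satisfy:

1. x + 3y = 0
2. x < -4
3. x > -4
No

A contradictory subset is {x < -4, x > -4}. No integer assignment can satisfy these jointly:

  - x < -4: bounds one variable relative to a constant
  - x > -4: bounds one variable relative to a constant

Direct contradiction: the bounds on x require x ≥ -3 and x ≤ -5 simultaneously, which is empty.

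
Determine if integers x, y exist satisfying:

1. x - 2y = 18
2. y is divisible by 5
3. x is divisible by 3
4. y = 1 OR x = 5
No

A contradictory subset is {x - 2y = 18, y is divisible by 5, y = 1 OR x = 5}. No integer assignment can satisfy these jointly:

  - x - 2y = 18: is a linear equation tying the variables together
  - y is divisible by 5: restricts y to multiples of 5
  - y = 1 OR x = 5: forces a choice: either y = 1 or x = 5

Split on the disjunction (y = 1 OR x = 5):
  • If y = 1: this contradicts the divisibility constraint — 1 is not a multiple of 5.
  • If x = 5: with x = 5, writing y = 5y', every remaining term of the linear equation is divisible by 10, so the left side is ≡ 0 (mod 10); but the right side 13 ≡ 3 (mod 10). No integers can satisfy it.
Both branches are infeasible, so the system has no integer solution.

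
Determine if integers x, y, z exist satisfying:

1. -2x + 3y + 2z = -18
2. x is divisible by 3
Yes

Take x = 0, y = 0, z = -9. Substituting into each constraint:
  (1) -2(0) + 3(0) + 2(-9) = -18 ✓
  (2) 0 = 3 × 0, remainder 0 ✓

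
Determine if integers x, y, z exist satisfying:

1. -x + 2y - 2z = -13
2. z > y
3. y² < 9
Yes

Take x = 11, y = -1, z = 0. Substituting into each constraint:
  (1) (-11) + 2(-1) - 2(0) = -13 ✓
  (2) 0 > -1 ✓
  (3) y² = (-1)² = 1, and 1 < 9 ✓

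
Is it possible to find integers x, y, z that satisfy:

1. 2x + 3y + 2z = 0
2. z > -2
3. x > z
Yes

Take x = 2, y = -2, z = 1. Substituting into each constraint:
  (1) 2(2) + 3(-2) + 2(1) = 0 ✓
  (2) 1 > -2 ✓
  (3) 2 > 1 ✓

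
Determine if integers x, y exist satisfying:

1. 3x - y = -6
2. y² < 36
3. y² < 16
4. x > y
No

A contradictory subset is {3x - y = -6, y² < 16, x > y}. No integer assignment can satisfy these jointly:

  - 3x - y = -6: is a linear equation tying the variables together
  - y² < 16: restricts y to |y| ≤ 3
  - x > y: bounds one variable relative to another variable

The bounds confine y to {-3, -2, -1, 0, 1, 2, 3}. For each value, substitute into the equation:
  • y = -3: the equation forces x = -3, but x > y fails since -3 ≤ -3.
  • y = -2: the equation gives 3x = -8, so x would not be an integer.
  • y = -1: the equation gives 3x = -7, so x would not be an integer.
  • y = 0: the equation forces x = -2, but x > y fails since -2 ≤ 0.
  • y = 1: the equation gives 3x = -5, so x would not be an integer.
  • y = 2: the equation gives 3x = -4, so x would not be an integer.
  • y = 3: the equation forces x = -1, but x > y fails since -1 ≤ 3.
Every case fails, so no integer solution exists.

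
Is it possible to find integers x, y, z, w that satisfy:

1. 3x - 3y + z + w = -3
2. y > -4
Yes

Take x = -1, y = 0, z = 0, w = 0. Substituting into each constraint:
  (1) 3(-1) - 3(0) + 0 + 0 = -3 ✓
  (2) 0 > -4 ✓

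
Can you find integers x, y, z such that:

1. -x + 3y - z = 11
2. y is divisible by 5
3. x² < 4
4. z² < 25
Yes

Take x = 1, y = 5, z = 3. Substituting into each constraint:
  (1) (-1) + 3(5) + (-3) = 11 ✓
  (2) 5 = 5 × 1, remainder 0 ✓
  (3) x² = (1)² = 1, and 1 < 4 ✓
  (4) z² = (3)² = 9, and 9 < 25 ✓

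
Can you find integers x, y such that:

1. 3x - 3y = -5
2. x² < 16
No

Even the single constraint (3x - 3y = -5) is infeasible over the integers.

  - 3x - 3y = -5: every term on the left is divisible by 3, so the LHS ≡ 0 (mod 3), but the RHS -5 is not — no integer solution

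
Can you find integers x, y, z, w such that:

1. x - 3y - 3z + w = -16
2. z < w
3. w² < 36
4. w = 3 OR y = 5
Yes

Take x = -1, y = 4, z = 2, w = 3. Substituting into each constraint:
  (1) (-1) - 3(4) - 3(2) + 3 = -16 ✓
  (2) 2 < 3 ✓
  (3) w² = (3)² = 9, and 9 < 36 ✓
  (4) w = 3, target 3 ✓ (first branch holds)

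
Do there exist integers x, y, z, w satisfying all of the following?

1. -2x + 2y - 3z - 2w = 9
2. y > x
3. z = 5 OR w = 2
Yes

Take x = 0, y = 1, z = 5, w = -11. Substituting into each constraint:
  (1) -2(0) + 2(1) - 3(5) - 2(-11) = 9 ✓
  (2) 1 > 0 ✓
  (3) z = 5, target 5 ✓ (first branch holds)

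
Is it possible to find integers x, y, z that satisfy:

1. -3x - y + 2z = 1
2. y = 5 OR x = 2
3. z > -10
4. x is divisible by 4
Yes

Take x = 4, y = 5, z = 9. Substituting into each constraint:
  (1) -3(4) + (-5) + 2(9) = 1 ✓
  (2) y = 5, target 5 ✓ (first branch holds)
  (3) 9 > -10 ✓
  (4) 4 = 4 × 1, remainder 0 ✓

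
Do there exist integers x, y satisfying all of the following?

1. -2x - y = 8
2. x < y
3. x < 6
Yes

Take x = -4, y = 0. Substituting into each constraint:
  (1) -2(-4) + 0 = 8 ✓
  (2) -4 < 0 ✓
  (3) -4 < 6 ✓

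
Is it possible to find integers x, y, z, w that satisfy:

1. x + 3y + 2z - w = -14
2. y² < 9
Yes

Take x = -14, y = 0, z = 0, w = 0. Substituting into each constraint:
  (1) (-14) + 3(0) + 2(0) + 0 = -14 ✓
  (2) y² = (0)² = 0, and 0 < 9 ✓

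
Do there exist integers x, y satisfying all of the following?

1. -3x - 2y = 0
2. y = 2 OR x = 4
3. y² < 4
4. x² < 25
No

A contradictory subset is {-3x - 2y = 0, y = 2 OR x = 4, y² < 4}. No integer assignment can satisfy these jointly:

  - -3x - 2y = 0: is a linear equation tying the variables together
  - y = 2 OR x = 4: forces a choice: either y = 2 or x = 4
  - y² < 4: restricts y to |y| ≤ 1

Split on the disjunction (y = 2 OR x = 4):
  • If y = 2: this contradicts y² < 4, which requires |y| ≤ 1.
  • If x = 4: the equation forces y = -6, but y² < 4 requires |y| ≤ 1.
Both branches are infeasible, so the system has no integer solution.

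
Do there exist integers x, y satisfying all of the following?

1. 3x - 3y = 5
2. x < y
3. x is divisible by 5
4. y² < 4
No

Even the single constraint (3x - 3y = 5) is infeasible over the integers.

  - 3x - 3y = 5: every term on the left is divisible by 3, so the LHS ≡ 0 (mod 3), but the RHS 5 is not — no integer solution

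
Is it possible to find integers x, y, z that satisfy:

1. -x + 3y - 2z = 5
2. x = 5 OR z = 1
Yes

Take x = 8, y = 5, z = 1. Substituting into each constraint:
  (1) (-8) + 3(5) - 2(1) = 5 ✓
  (2) z = 1, target 1 ✓ (second branch holds)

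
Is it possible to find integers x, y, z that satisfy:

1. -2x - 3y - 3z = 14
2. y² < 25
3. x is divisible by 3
No

A contradictory subset is {-2x - 3y - 3z = 14, x is divisible by 3}. No integer assignment can satisfy these jointly:

  - -2x - 3y - 3z = 14: is a linear equation tying the variables together
  - x is divisible by 3: restricts x to multiples of 3

Modular obstruction: writing x = 3x', every remaining term of the linear equation is divisible by 3, so the left side is ≡ 0 (mod 3); but the right side 14 ≡ 2 (mod 3). No integers can satisfy it.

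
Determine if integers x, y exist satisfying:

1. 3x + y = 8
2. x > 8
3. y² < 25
No

The full constraint system is jointly infeasible over the integers. Each constraint and what it forces:

  - 3x + y = 8: is a linear equation tying the variables together
  - x > 8: bounds one variable relative to a constant
  - y² < 25: restricts y to |y| ≤ 4

Range argument: with x ∈ [9, ∞], y ∈ [-4, 4], the left side of the equation is at least 23, but the right side is 8 < 23. No integer solution exists.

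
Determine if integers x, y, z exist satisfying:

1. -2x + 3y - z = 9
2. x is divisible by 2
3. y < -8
Yes

Take x = 0, y = -9, z = -36. Substituting into each constraint:
  (1) -2(0) + 3(-9) + 36 = 9 ✓
  (2) 0 = 2 × 0, remainder 0 ✓
  (3) -9 < -8 ✓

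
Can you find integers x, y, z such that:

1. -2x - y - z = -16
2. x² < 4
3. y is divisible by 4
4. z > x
Yes

Take x = 1, y = 12, z = 2. Substituting into each constraint:
  (1) -2(1) + (-12) + (-2) = -16 ✓
  (2) x² = (1)² = 1, and 1 < 4 ✓
  (3) 12 = 4 × 3, remainder 0 ✓
  (4) 2 > 1 ✓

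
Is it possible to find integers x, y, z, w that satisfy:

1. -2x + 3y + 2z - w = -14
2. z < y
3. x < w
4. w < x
No

A contradictory subset is {x < w, w < x}. No integer assignment can satisfy these jointly:

  - x < w: bounds one variable relative to another variable
  - w < x: bounds one variable relative to another variable

Direct contradiction: w > x and x > w cannot both hold.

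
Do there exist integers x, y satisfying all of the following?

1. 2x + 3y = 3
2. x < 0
Yes

Take x = -3, y = 3. Substituting into each constraint:
  (1) 2(-3) + 3(3) = 3 ✓
  (2) -3 < 0 ✓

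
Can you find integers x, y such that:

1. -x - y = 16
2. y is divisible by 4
Yes

Take x = -16, y = 0. Substituting into each constraint:
  (1) 16 + 0 = 16 ✓
  (2) 0 = 4 × 0, remainder 0 ✓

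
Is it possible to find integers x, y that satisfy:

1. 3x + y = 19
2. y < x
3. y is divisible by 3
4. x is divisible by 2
No

A contradictory subset is {3x + y = 19, y is divisible by 3}. No integer assignment can satisfy these jointly:

  - 3x + y = 19: is a linear equation tying the variables together
  - y is divisible by 3: restricts y to multiples of 3

Modular obstruction: writing y = 3y', every remaining term of the linear equation is divisible by 3, so the left side is ≡ 0 (mod 3); but the right side 19 ≡ 1 (mod 3). No integers can satisfy it.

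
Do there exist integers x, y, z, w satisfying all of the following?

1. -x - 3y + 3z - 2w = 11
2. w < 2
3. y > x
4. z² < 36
Yes

Take x = -4, y = -3, z = 0, w = 1. Substituting into each constraint:
  (1) 4 - 3(-3) + 3(0) - 2(1) = 11 ✓
  (2) 1 < 2 ✓
  (3) -3 > -4 ✓
  (4) z² = (0)² = 0, and 0 < 36 ✓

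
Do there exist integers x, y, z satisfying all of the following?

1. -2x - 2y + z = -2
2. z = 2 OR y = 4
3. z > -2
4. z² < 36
Yes

Take x = 2, y = 0, z = 2. Substituting into each constraint:
  (1) -2(2) - 2(0) + 2 = -2 ✓
  (2) z = 2, target 2 ✓ (first branch holds)
  (3) 2 > -2 ✓
  (4) z² = (2)² = 4, and 4 < 36 ✓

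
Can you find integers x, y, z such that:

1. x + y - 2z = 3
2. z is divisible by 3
Yes

Take x = 0, y = 3, z = 0. Substituting into each constraint:
  (1) 0 + 3 - 2(0) = 3 ✓
  (2) 0 = 3 × 0, remainder 0 ✓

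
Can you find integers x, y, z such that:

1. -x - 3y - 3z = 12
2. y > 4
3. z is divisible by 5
Yes

Take x = -27, y = 5, z = 0. Substituting into each constraint:
  (1) 27 - 3(5) - 3(0) = 12 ✓
  (2) 5 > 4 ✓
  (3) 0 = 5 × 0, remainder 0 ✓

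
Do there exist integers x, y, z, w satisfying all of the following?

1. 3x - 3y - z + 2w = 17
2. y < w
Yes

Take x = 5, y = -1, z = 1, w = 0. Substituting into each constraint:
  (1) 3(5) - 3(-1) + (-1) + 2(0) = 17 ✓
  (2) -1 < 0 ✓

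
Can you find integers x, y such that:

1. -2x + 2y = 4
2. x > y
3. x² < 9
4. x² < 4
No

A contradictory subset is {-2x + 2y = 4, x > y}. No integer assignment can satisfy these jointly:

  - -2x + 2y = 4: is a linear equation tying the variables together
  - x > y: bounds one variable relative to another variable

From the equation, x − y = -2, i.e. x − y = -2; but x > y requires x − y ≥ 1. Contradiction.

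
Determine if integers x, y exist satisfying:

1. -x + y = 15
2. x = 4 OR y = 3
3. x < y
Yes

Take x = 4, y = 19. Substituting into each constraint:
  (1) (-4) + 19 = 15 ✓
  (2) x = 4, target 4 ✓ (first branch holds)
  (3) 4 < 19 ✓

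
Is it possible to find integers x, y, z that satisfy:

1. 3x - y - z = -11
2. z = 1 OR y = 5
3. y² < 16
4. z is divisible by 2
No

A contradictory subset is {z = 1 OR y = 5, y² < 16, z is divisible by 2}. No integer assignment can satisfy these jointly:

  - z = 1 OR y = 5: forces a choice: either z = 1 or y = 5
  - y² < 16: restricts y to |y| ≤ 3
  - z is divisible by 2: restricts z to multiples of 2

Split on the disjunction (z = 1 OR y = 5):
  • If z = 1: this contradicts the divisibility constraint — 1 is not a multiple of 2.
  • If y = 5: this contradicts y² < 16, which requires |y| ≤ 3.
Both branches are infeasible, so the system has no integer solution.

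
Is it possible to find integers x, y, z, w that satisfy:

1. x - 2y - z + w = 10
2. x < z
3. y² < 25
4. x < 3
Yes

Take x = 0, y = 0, z = 1, w = 11. Substituting into each constraint:
  (1) 0 - 2(0) + (-1) + 11 = 10 ✓
  (2) 0 < 1 ✓
  (3) y² = (0)² = 0, and 0 < 25 ✓
  (4) 0 < 3 ✓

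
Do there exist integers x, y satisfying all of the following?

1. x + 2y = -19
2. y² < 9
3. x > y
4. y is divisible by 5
No

A contradictory subset is {x + 2y = -19, y² < 9, x > y}. No integer assignment can satisfy these jointly:

  - x + 2y = -19: is a linear equation tying the variables together
  - y² < 9: restricts y to |y| ≤ 2
  - x > y: bounds one variable relative to another variable

Propagating the comparison: x > y and y ≥ -2 give x ≥ -1. Range argument: with x ∈ [-1, ∞], y ∈ [-2, 2], the left side of the equation is at least -5, but the right side is -19 < -5. No integer solution exists.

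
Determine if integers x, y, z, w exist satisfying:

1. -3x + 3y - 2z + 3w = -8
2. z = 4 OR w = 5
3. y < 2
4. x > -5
Yes

Take x = 1, y = 0, z = 10, w = 5. Substituting into each constraint:
  (1) -3(1) + 3(0) - 2(10) + 3(5) = -8 ✓
  (2) w = 5, target 5 ✓ (second branch holds)
  (3) 0 < 2 ✓
  (4) 1 > -5 ✓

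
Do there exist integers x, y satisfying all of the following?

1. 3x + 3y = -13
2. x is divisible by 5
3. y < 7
No

Even the single constraint (3x + 3y = -13) is infeasible over the integers.

  - 3x + 3y = -13: every term on the left is divisible by 3, so the LHS ≡ 0 (mod 3), but the RHS -13 is not — no integer solution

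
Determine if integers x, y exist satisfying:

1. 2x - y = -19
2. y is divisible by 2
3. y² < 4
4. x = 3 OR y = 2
No

A contradictory subset is {2x - y = -19, y is divisible by 2}. No integer assignment can satisfy these jointly:

  - 2x - y = -19: is a linear equation tying the variables together
  - y is divisible by 2: restricts y to multiples of 2

Modular obstruction: writing y = 2y', every remaining term of the linear equation is divisible by 2, so the left side is ≡ 0 (mod 2); but the right side -19 ≡ 1 (mod 2). No integers can satisfy it.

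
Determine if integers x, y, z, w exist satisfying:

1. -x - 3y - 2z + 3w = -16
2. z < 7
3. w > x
Yes

Take x = 1, y = 7, z = 0, w = 2. Substituting into each constraint:
  (1) (-1) - 3(7) - 2(0) + 3(2) = -16 ✓
  (2) 0 < 7 ✓
  (3) 2 > 1 ✓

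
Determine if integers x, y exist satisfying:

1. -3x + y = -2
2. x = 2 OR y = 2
Yes

Take x = 2, y = 4. Substituting into each constraint:
  (1) -3(2) + 4 = -2 ✓
  (2) x = 2, target 2 ✓ (first branch holds)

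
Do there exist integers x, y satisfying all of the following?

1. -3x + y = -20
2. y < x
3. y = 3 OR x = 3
Yes

Take x = 3, y = -11. Substituting into each constraint:
  (1) -3(3) + (-11) = -20 ✓
  (2) -11 < 3 ✓
  (3) x = 3, target 3 ✓ (second branch holds)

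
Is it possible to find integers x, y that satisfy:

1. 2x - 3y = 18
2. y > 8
Yes

Take x = 24, y = 10. Substituting into each constraint:
  (1) 2(24) - 3(10) = 18 ✓
  (2) 10 > 8 ✓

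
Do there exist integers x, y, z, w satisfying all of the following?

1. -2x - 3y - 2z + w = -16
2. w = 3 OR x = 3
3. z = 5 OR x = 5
Yes

Take x = 0, y = 3, z = 5, w = 3. Substituting into each constraint:
  (1) -2(0) - 3(3) - 2(5) + 3 = -16 ✓
  (2) w = 3, target 3 ✓ (first branch holds)
  (3) z = 5, target 5 ✓ (first branch holds)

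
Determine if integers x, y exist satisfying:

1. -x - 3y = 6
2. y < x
Yes

Take x = 0, y = -2. Substituting into each constraint:
  (1) 0 - 3(-2) = 6 ✓
  (2) -2 < 0 ✓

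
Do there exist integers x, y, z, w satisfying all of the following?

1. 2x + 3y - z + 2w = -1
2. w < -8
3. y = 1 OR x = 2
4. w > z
Yes

Take x = 2, y = 1, z = -10, w = -9. Substituting into each constraint:
  (1) 2(2) + 3(1) + 10 + 2(-9) = -1 ✓
  (2) -9 < -8 ✓
  (3) y = 1, target 1 ✓ (first branch holds)
  (4) -9 > -10 ✓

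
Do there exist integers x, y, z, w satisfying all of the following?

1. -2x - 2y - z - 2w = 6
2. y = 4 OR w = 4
Yes

Take x = 0, y = -7, z = 0, w = 4. Substituting into each constraint:
  (1) -2(0) - 2(-7) + 0 - 2(4) = 6 ✓
  (2) w = 4, target 4 ✓ (second branch holds)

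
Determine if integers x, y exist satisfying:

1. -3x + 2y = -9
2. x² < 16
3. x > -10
Yes

Take x = 3, y = 0. Substituting into each constraint:
  (1) -3(3) + 2(0) = -9 ✓
  (2) x² = (3)² = 9, and 9 < 16 ✓
  (3) 3 > -10 ✓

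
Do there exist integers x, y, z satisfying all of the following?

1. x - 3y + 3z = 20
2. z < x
Yes

Take x = 2, y = -5, z = 1. Substituting into each constraint:
  (1) 2 - 3(-5) + 3(1) = 20 ✓
  (2) 1 < 2 ✓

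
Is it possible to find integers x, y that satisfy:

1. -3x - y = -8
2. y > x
Yes

Take x = 1, y = 5. Substituting into each constraint:
  (1) -3(1) + (-5) = -8 ✓
  (2) 5 > 1 ✓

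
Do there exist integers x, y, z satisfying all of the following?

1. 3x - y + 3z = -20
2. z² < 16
Yes

Take x = 0, y = 20, z = 0. Substituting into each constraint:
  (1) 3(0) + (-20) + 3(0) = -20 ✓
  (2) z² = (0)² = 0, and 0 < 16 ✓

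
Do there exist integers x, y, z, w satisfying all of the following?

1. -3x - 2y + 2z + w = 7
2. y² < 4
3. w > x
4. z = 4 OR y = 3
Yes

Take x = 0, y = 1, z = 4, w = 1. Substituting into each constraint:
  (1) -3(0) - 2(1) + 2(4) + 1 = 7 ✓
  (2) y² = (1)² = 1, and 1 < 4 ✓
  (3) 1 > 0 ✓
  (4) z = 4, target 4 ✓ (first branch holds)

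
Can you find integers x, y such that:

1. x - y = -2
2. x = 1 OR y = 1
Yes

Take x = -1, y = 1. Substituting into each constraint:
  (1) (-1) + (-1) = -2 ✓
  (2) y = 1, target 1 ✓ (second branch holds)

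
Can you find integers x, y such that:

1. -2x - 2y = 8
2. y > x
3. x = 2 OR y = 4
Yes

Take x = -8, y = 4. Substituting into each constraint:
  (1) -2(-8) - 2(4) = 8 ✓
  (2) 4 > -8 ✓
  (3) y = 4, target 4 ✓ (second branch holds)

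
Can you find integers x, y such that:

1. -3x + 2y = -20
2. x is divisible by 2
Yes

Take x = 0, y = -10. Substituting into each constraint:
  (1) -3(0) + 2(-10) = -20 ✓
  (2) 0 = 2 × 0, remainder 0 ✓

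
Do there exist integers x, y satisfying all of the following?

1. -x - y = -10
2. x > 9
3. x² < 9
No

A contradictory subset is {x > 9, x² < 9}. No integer assignment can satisfy these jointly:

  - x > 9: bounds one variable relative to a constant
  - x² < 9: restricts x to |x| ≤ 2

Direct contradiction: the bounds on x require x ≥ 10 and x ≤ 2 simultaneously, which is empty.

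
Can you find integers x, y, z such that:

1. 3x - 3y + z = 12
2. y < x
Yes

Take x = 0, y = -1, z = 9. Substituting into each constraint:
  (1) 3(0) - 3(-1) + 9 = 12 ✓
  (2) -1 < 0 ✓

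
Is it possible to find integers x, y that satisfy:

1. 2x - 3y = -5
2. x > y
Yes

Take x = 8, y = 7. Substituting into each constraint:
  (1) 2(8) - 3(7) = -5 ✓
  (2) 8 > 7 ✓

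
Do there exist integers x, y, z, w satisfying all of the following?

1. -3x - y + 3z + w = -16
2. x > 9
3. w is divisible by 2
Yes

Take x = 10, y = -14, z = 0, w = 0. Substituting into each constraint:
  (1) -3(10) + 14 + 3(0) + 0 = -16 ✓
  (2) 10 > 9 ✓
  (3) 0 = 2 × 0, remainder 0 ✓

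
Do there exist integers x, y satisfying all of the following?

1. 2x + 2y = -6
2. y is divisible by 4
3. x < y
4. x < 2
Yes

Take x = -3, y = 0. Substituting into each constraint:
  (1) 2(-3) + 2(0) = -6 ✓
  (2) 0 = 4 × 0, remainder 0 ✓
  (3) -3 < 0 ✓
  (4) -3 < 2 ✓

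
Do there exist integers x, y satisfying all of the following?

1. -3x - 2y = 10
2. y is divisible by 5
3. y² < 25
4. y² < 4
No

A contradictory subset is {-3x - 2y = 10, y is divisible by 5, y² < 4}. No integer assignment can satisfy these jointly:

  - -3x - 2y = 10: is a linear equation tying the variables together
  - y is divisible by 5: restricts y to multiples of 5
  - y² < 4: restricts y to |y| ≤ 1

The bounds confine y to {0} with 5 | y. For each value, substitute into the equation:
  • y = 0: the equation gives -3x = 10, so x would not be an integer.
Every case fails, so no integer solution exists.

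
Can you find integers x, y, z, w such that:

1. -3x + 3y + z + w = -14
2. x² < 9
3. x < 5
Yes

Take x = 0, y = 0, z = 0, w = -14. Substituting into each constraint:
  (1) -3(0) + 3(0) + 0 + (-14) = -14 ✓
  (2) x² = (0)² = 0, and 0 < 9 ✓
  (3) 0 < 5 ✓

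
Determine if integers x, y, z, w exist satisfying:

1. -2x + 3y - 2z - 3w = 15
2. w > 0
Yes

Take x = -9, y = 0, z = 0, w = 1. Substituting into each constraint:
  (1) -2(-9) + 3(0) - 2(0) - 3(1) = 15 ✓
  (2) 1 > 0 ✓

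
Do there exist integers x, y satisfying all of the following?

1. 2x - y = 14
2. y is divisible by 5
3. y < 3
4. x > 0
Yes

Take x = 7, y = 0. Substituting into each constraint:
  (1) 2(7) + 0 = 14 ✓
  (2) 0 = 5 × 0, remainder 0 ✓
  (3) 0 < 3 ✓
  (4) 7 > 0 ✓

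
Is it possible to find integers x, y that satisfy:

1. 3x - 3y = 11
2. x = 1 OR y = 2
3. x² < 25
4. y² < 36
No

Even the single constraint (3x - 3y = 11) is infeasible over the integers.

  - 3x - 3y = 11: every term on the left is divisible by 3, so the LHS ≡ 0 (mod 3), but the RHS 11 is not — no integer solution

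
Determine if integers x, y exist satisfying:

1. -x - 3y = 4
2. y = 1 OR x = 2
Yes

Take x = -7, y = 1. Substituting into each constraint:
  (1) 7 - 3(1) = 4 ✓
  (2) y = 1, target 1 ✓ (first branch holds)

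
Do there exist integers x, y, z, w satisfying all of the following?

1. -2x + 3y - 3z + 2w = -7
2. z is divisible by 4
Yes

Take x = 0, y = 1, z = 0, w = -5. Substituting into each constraint:
  (1) -2(0) + 3(1) - 3(0) + 2(-5) = -7 ✓
  (2) 0 = 4 × 0, remainder 0 ✓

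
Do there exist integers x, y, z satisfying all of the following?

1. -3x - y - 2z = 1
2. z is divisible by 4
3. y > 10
Yes

Take x = -4, y = 11, z = 0. Substituting into each constraint:
  (1) -3(-4) + (-11) - 2(0) = 1 ✓
  (2) 0 = 4 × 0, remainder 0 ✓
  (3) 11 > 10 ✓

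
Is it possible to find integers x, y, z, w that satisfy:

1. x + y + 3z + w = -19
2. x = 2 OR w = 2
Yes

Take x = 2, y = -21, z = 0, w = 0. Substituting into each constraint:
  (1) 2 + (-21) + 3(0) + 0 = -19 ✓
  (2) x = 2, target 2 ✓ (first branch holds)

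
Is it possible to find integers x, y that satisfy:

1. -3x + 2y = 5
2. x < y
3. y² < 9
Yes

Take x = -3, y = -2. Substituting into each constraint:
  (1) -3(-3) + 2(-2) = 5 ✓
  (2) -3 < -2 ✓
  (3) y² = (-2)² = 4, and 4 < 9 ✓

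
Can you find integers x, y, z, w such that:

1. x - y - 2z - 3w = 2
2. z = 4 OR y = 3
Yes

Take x = 15, y = 3, z = 5, w = 0. Substituting into each constraint:
  (1) 15 + (-3) - 2(5) - 3(0) = 2 ✓
  (2) y = 3, target 3 ✓ (second branch holds)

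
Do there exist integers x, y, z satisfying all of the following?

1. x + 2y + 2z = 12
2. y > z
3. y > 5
Yes

Take x = 0, y = 6, z = 0. Substituting into each constraint:
  (1) 0 + 2(6) + 2(0) = 12 ✓
  (2) 6 > 0 ✓
  (3) 6 > 5 ✓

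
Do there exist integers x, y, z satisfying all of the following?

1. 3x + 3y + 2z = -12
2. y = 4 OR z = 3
Yes

Take x = 0, y = -6, z = 3. Substituting into each constraint:
  (1) 3(0) + 3(-6) + 2(3) = -12 ✓
  (2) z = 3, target 3 ✓ (second branch holds)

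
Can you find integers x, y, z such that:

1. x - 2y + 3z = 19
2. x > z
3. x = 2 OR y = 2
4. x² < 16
Yes

Take x = 2, y = -7, z = 1. Substituting into each constraint:
  (1) 2 - 2(-7) + 3(1) = 19 ✓
  (2) 2 > 1 ✓
  (3) x = 2, target 2 ✓ (first branch holds)
  (4) x² = (2)² = 4, and 4 < 16 ✓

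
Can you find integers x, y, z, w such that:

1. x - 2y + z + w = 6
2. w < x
Yes

Take x = 0, y = -3, z = 1, w = -1. Substituting into each constraint:
  (1) 0 - 2(-3) + 1 + (-1) = 6 ✓
  (2) -1 < 0 ✓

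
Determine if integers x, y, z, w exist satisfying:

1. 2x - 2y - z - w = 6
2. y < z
Yes

Take x = 0, y = 0, z = 1, w = -7. Substituting into each constraint:
  (1) 2(0) - 2(0) + (-1) + 7 = 6 ✓
  (2) 0 < 1 ✓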